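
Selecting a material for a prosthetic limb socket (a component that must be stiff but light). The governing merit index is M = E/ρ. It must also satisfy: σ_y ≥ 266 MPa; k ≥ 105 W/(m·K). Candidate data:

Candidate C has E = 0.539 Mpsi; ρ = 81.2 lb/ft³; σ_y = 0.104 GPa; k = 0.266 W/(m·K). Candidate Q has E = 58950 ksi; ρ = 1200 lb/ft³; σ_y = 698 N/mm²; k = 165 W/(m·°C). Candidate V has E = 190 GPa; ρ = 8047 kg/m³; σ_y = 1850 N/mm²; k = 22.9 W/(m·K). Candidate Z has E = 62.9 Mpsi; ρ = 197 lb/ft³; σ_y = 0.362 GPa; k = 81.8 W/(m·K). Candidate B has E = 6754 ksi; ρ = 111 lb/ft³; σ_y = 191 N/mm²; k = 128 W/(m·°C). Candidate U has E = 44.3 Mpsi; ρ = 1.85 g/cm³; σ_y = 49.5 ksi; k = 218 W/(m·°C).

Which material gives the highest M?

candidate U

Screen on constraints: σ_y ≥ 266 MPa; k ≥ 105 W/(m·K). Survivors: candidate Q, candidate U.
After converting to SI:
  candidate Q: E = 406.4 GPa, ρ = 19220 kg/m³
  candidate U: E = 305.4 GPa, ρ = 1850 kg/m³
  candidate U: M = 165 MN·m/kg
  candidate Q: M = 21.1 MN·m/kg
The maximum is for candidate U.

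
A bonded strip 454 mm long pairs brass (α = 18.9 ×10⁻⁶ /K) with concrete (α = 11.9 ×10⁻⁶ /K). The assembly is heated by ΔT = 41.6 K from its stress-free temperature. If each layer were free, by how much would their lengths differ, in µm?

Δα = |18.9 − 11.9|×10⁻⁶/K = 7.00×10⁻⁶/K.
ΔL_mismatch = Δα·L·ΔT = 7.00×10⁻⁶ × 454.0 mm × 41.6 K = 132 µm.

132 µm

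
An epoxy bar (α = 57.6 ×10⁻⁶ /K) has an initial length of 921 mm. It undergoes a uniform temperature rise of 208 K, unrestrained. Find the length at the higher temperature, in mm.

ΔL = α·L₀·ΔT = 57.6×10⁻⁶ × 921 mm × 208.0 K = 11.0 mm.
L = L₀ + ΔL = 921 + 11.0 = 932.03 mm.

932.03 mm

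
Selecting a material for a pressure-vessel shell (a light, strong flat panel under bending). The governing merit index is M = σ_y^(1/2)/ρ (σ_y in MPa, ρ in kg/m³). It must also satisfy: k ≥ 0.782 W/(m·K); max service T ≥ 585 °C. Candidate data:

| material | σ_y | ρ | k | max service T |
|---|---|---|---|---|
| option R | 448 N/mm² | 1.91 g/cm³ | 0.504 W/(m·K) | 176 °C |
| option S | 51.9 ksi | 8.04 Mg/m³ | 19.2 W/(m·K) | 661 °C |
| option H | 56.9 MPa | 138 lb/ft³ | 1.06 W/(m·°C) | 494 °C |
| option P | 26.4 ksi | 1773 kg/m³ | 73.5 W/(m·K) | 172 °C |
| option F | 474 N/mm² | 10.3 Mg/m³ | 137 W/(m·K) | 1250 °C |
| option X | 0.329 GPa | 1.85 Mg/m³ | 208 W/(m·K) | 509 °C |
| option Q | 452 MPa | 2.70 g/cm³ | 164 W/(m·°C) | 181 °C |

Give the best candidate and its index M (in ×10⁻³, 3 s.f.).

option S, M = 2.35×10⁻³

Screen on constraints: k ≥ 0.782 W/(m·K); max service T ≥ 585 °C. Survivors: option S, option F.
Putting every candidate on a common basis:
  option S: σ_y = 357.8 MPa, ρ = 8040 kg/m³
  option F: σ_y = 474.0 MPa, ρ = 10300 kg/m³
  option S: M = 2.35×10⁻³
  option F: M = 2.11×10⁻³
Option S ranks first.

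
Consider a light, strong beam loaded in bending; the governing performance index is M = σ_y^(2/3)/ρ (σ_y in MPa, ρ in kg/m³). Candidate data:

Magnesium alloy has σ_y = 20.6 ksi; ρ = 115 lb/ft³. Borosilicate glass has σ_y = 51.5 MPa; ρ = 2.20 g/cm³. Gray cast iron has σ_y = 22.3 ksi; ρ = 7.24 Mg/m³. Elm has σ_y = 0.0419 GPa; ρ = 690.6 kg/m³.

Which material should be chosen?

After converting to SI:
  magnesium alloy: σ_y = 142.0 MPa, ρ = 1842 kg/m³
  borosilicate glass: σ_y = 51.50 MPa, ρ = 2200 kg/m³
  gray cast iron: σ_y = 153.8 MPa, ρ = 7240 kg/m³
  elm: σ_y = 41.90 MPa, ρ = 690.6 kg/m³
  elm: M = 17.5×10⁻³
  magnesium alloy: M = 14.8×10⁻³
  borosilicate glass: M = 6.29×10⁻³
  gray cast iron: M = 3.96×10⁻³
Highest index: elm.

elm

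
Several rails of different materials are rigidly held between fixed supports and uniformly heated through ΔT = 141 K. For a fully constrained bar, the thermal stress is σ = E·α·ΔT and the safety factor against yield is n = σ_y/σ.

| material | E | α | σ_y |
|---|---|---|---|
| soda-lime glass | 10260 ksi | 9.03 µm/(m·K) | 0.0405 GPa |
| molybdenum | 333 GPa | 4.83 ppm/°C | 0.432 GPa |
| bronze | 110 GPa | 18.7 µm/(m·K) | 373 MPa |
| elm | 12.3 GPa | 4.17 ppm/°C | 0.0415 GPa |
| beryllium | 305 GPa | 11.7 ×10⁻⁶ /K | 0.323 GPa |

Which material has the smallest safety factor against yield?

With everything in SI (GPa, ×10⁻⁶/K, MPa):
  soda-lime glass: E = 70.74, α = 9.03, σ_y = 40.50 → σ = 90.1 MPa, n = 0.450
  molybdenum: E = 333.0, α = 4.83, σ_y = 432.0 → σ = 227 MPa, n = 1.90
  bronze: E = 110.0, α = 18.7, σ_y = 373.0 → σ = 290 MPa, n = 1.29
  elm: E = 12.30, α = 4.17, σ_y = 41.50 → σ = 7.23 MPa, n = 5.74
  beryllium: E = 305.0, α = 11.7, σ_y = 323.0 → σ = 503 MPa, n = 0.642
Soda-lime glass has the lowest safety factor, n = 0.450.

soda-lime glass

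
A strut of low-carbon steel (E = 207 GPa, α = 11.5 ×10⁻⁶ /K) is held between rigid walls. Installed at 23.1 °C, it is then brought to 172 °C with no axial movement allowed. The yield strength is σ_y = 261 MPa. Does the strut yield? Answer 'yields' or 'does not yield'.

ΔT = 148.9 K. Constrained thermal stress σ = E·α·ΔT = 207.0×10³ MPa × 11.5×10⁻⁶ × 148.9 = 354 MPa (compressive).
Compare to σ_y = 261 MPa: σ ≥ σ_y, so it yields.

yields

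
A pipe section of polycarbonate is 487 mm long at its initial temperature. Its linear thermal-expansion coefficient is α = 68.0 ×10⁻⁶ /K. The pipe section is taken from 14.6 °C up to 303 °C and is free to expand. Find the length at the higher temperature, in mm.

496.55 mm

ΔT = 303 − 14.6 = 288.4 K.
ΔL = α·L₀·ΔT = 68.0×10⁻⁶ × 487 mm × 288.4 K = 9.55 mm.
L = L₀ + ΔL = 487 + 9.55 = 496.55 mm.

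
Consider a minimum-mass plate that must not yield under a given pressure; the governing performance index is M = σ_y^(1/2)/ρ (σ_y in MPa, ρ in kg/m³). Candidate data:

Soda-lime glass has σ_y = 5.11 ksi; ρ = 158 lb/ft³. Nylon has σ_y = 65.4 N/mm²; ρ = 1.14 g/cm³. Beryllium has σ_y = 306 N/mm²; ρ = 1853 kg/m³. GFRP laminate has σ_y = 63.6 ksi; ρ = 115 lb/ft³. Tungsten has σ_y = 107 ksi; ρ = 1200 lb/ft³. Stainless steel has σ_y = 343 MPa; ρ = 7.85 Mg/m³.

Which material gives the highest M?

After converting to SI:
  soda-lime glass: σ_y = 35.23 MPa, ρ = 2531 kg/m³
  nylon: σ_y = 65.40 MPa, ρ = 1140 kg/m³
  beryllium: σ_y = 306.0 MPa, ρ = 1853 kg/m³
  GFRP laminate: σ_y = 438.5 MPa, ρ = 1842 kg/m³
  tungsten: σ_y = 737.7 MPa, ρ = 19220 kg/m³
  stainless steel: σ_y = 343.0 MPa, ρ = 7850 kg/m³
  GFRP laminate: M = 11.4×10⁻³
  beryllium: M = 9.44×10⁻³
  nylon: M = 7.09×10⁻³
  stainless steel: M = 2.36×10⁻³
  soda-lime glass: M = 2.35×10⁻³
  tungsten: M = 1.41×10⁻³
Highest index: GFRP laminate.

GFRP laminate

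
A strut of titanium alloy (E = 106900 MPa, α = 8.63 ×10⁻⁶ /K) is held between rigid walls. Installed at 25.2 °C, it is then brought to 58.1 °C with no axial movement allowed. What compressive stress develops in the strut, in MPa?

30.4 MPa

E = 106900 MPa = 106.9 GPa.
ΔT = 32.90 K. Constrained thermal stress σ = E·α·ΔT = 106.9×10³ MPa × 8.63×10⁻⁶ × 32.90 = 30.4 MPa (compressive).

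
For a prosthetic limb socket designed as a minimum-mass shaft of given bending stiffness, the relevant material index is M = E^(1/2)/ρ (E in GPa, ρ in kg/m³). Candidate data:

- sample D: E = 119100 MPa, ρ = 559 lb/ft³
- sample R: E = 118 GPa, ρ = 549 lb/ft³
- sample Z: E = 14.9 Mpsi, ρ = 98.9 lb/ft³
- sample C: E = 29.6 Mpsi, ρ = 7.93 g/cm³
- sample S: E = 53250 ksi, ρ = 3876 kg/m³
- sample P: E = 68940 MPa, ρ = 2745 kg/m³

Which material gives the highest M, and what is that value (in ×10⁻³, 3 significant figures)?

sample Z, M = 6.40×10⁻³

After converting to SI:
  sample D: E = 119.1 GPa, ρ = 8954 kg/m³
  sample R: E = 118.0 GPa, ρ = 8794 kg/m³
  sample Z: E = 102.7 GPa, ρ = 1584 kg/m³
  sample C: E = 204.1 GPa, ρ = 7930 kg/m³
  sample S: E = 367.1 GPa, ρ = 3876 kg/m³
  sample P: E = 68.94 GPa, ρ = 2745 kg/m³
  sample Z: M = 6.40×10⁻³
  sample S: M = 4.94×10⁻³
  sample P: M = 3.02×10⁻³
  sample C: M = 1.80×10⁻³
  sample R: M = 1.24×10⁻³
  sample D: M = 1.22×10⁻³
Sample Z has the largest M.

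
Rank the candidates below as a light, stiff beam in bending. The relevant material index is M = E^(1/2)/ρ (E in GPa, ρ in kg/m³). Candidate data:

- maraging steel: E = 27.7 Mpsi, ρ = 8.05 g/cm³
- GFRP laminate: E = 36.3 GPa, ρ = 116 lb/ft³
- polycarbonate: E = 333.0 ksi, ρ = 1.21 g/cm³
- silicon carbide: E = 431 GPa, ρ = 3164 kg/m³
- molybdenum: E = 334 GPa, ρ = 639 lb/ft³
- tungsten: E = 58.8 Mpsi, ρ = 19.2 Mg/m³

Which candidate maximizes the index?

In SI units:
  maraging steel: E = 191.0 GPa, ρ = 8050 kg/m³
  GFRP laminate: E = 36.30 GPa, ρ = 1858 kg/m³
  polycarbonate: E = 2.296 GPa, ρ = 1210 kg/m³
  silicon carbide: E = 431.0 GPa, ρ = 3164 kg/m³
  molybdenum: E = 334.0 GPa, ρ = 10240 kg/m³
  tungsten: E = 405.4 GPa, ρ = 19200 kg/m³
  silicon carbide: M = 6.56×10⁻³
  GFRP laminate: M = 3.24×10⁻³
  molybdenum: M = 1.79×10⁻³
  maraging steel: M = 1.72×10⁻³
  polycarbonate: M = 1.25×10⁻³
  tungsten: M = 1.05×10⁻³
Silicon carbide has the largest M.

silicon carbide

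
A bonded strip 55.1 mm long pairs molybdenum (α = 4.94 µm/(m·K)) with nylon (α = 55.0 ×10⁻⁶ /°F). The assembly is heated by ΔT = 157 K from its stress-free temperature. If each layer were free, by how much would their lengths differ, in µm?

814 µm

nylon: α = 55.0×10⁻⁶/°F × 9/5 = 99.0×10⁻⁶/K.
Δα = |4.94 − 99.0|×10⁻⁶/K = 94.1×10⁻⁶/K.
ΔL_mismatch = Δα·L·ΔT = 94.1×10⁻⁶ × 55.1 mm × 157.0 K = 814 µm.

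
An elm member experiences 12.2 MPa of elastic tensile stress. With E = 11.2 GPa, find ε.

1.09×10⁻³

ε = σ/E = 12.2 / 11200 = 1.09×10⁻³.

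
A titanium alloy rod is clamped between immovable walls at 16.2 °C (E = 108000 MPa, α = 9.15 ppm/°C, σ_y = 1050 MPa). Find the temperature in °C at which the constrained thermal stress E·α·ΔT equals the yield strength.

E = 108000 MPa = 108.0 GPa.
E·α·ΔT = 1050 MPa ⇒ ΔT = 1050 / (108.0×10³ × 9.15×10⁻⁶) = 1063 K.
T = 16.2 + 1063 = 1079 °C.

1080 °C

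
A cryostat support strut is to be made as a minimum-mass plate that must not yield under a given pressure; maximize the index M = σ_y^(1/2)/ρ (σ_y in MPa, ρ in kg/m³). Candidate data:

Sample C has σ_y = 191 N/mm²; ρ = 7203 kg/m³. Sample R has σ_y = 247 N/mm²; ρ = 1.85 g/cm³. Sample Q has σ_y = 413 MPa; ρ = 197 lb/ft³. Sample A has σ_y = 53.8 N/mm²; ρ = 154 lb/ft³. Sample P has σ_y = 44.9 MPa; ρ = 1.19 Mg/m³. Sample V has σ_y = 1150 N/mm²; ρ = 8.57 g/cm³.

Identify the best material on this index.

Normalizing units and computing the index:
  sample C: σ_y = 191.0 MPa, ρ = 7203 kg/m³
  sample R: σ_y = 247.0 MPa, ρ = 1850 kg/m³
  sample Q: σ_y = 413.0 MPa, ρ = 3156 kg/m³
  sample A: σ_y = 53.80 MPa, ρ = 2467 kg/m³
  sample P: σ_y = 44.90 MPa, ρ = 1190 kg/m³
  sample V: σ_y = 1150 MPa, ρ = 8570 kg/m³
  sample R: M = 8.50×10⁻³
  sample Q: M = 6.44×10⁻³
  sample P: M = 5.63×10⁻³
  sample V: M = 3.96×10⁻³
  sample A: M = 2.97×10⁻³
  sample C: M = 1.92×10⁻³
Sample R ranks first.

sample R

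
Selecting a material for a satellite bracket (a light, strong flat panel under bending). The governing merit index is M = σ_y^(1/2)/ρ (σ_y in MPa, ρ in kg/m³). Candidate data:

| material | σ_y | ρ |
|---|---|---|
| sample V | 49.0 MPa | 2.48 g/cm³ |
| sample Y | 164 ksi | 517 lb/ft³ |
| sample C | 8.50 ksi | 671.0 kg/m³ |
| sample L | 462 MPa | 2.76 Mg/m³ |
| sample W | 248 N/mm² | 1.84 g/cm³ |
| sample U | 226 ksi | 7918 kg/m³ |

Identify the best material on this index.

sample C

In SI units:
  sample V: σ_y = 49.00 MPa, ρ = 2480 kg/m³
  sample Y: σ_y = 1131 MPa, ρ = 8282 kg/m³
  sample C: σ_y = 58.61 MPa, ρ = 671.0 kg/m³
  sample L: σ_y = 462.0 MPa, ρ = 2760 kg/m³
  sample W: σ_y = 248.0 MPa, ρ = 1840 kg/m³
  sample U: σ_y = 1558 MPa, ρ = 7918 kg/m³
  sample C: M = 11.4×10⁻³
  sample W: M = 8.56×10⁻³
  sample L: M = 7.79×10⁻³
  sample U: M = 4.99×10⁻³
  sample Y: M = 4.06×10⁻³
  sample V: M = 2.82×10⁻³
Highest index: sample C.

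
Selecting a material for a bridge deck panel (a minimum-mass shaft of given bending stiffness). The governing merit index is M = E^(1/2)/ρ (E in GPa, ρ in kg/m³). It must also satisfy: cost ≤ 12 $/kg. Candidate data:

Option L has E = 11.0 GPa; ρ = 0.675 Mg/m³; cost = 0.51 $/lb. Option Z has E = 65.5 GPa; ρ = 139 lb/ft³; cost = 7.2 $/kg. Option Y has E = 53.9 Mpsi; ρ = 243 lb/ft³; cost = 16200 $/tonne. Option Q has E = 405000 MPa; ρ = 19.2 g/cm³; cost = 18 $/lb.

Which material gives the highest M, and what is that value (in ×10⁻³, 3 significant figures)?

option L, M = 4.91×10⁻³

Screen on constraints: cost ≤ 12 $/kg. Survivors: option L, option Z.
Convert each candidate to consistent units, then evaluate M:
  option L: E = 11.00 GPa, ρ = 675.0 kg/m³
  option Z: E = 65.50 GPa, ρ = 2227 kg/m³
  option L: M = 4.91×10⁻³
  option Z: M = 3.63×10⁻³
Option L has the largest M.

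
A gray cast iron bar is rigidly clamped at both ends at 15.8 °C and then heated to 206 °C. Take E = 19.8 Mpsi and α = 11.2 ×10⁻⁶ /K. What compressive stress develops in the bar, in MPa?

291 MPa

E = 19.8 Mpsi = 136.5 GPa.
ΔT = 190.2 K. Constrained thermal stress σ = E·α·ΔT = 136.5×10³ MPa × 11.2×10⁻⁶ × 190.2 = 291 MPa (compressive).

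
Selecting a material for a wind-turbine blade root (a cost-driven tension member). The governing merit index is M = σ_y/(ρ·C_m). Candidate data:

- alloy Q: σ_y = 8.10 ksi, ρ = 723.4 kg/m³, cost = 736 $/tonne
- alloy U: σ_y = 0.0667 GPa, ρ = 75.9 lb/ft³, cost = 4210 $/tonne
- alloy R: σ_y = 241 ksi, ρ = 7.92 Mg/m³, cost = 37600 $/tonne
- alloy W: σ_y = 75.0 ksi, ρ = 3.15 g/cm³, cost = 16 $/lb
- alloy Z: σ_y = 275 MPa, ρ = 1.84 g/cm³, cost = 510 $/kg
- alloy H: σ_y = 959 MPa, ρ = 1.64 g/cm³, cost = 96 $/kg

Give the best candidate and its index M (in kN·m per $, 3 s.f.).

In SI units:
  alloy Q: σ_y = 55.85 MPa, ρ = 723.4 kg/m³, cost = 0.7360 $/kg
  alloy U: σ_y = 66.70 MPa, ρ = 1216 kg/m³, cost = 4.210 $/kg
  alloy R: σ_y = 1662 MPa, ρ = 7920 kg/m³, cost = 37.60 $/kg
  alloy W: σ_y = 517.1 MPa, ρ = 3150 kg/m³, cost = 35.27 $/kg
  alloy Z: σ_y = 275.0 MPa, ρ = 1840 kg/m³, cost = 510.0 $/kg
  alloy H: σ_y = 959.0 MPa, ρ = 1640 kg/m³, cost = 96.00 $/kg
  alloy Q: M = 105 kN·m per $
  alloy U: M = 13.0 kN·m per $
  alloy H: M = 6.09 kN·m per $
  alloy R: M = 5.58 kN·m per $
  alloy W: M = 4.65 kN·m per $
  alloy Z: M = 0.293 kN·m per $
Alloy Q has the largest M.

alloy Q, M = 105 kN·m per $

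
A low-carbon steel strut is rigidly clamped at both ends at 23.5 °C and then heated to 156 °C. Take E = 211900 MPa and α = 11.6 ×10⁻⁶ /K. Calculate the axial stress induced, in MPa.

E = 211900 MPa = 211.9 GPa.
ΔT = 132.5 K. Constrained thermal stress σ = E·α·ΔT = 211.9×10³ MPa × 11.6×10⁻⁶ × 132.5 = 326 MPa (compressive).

326 MPa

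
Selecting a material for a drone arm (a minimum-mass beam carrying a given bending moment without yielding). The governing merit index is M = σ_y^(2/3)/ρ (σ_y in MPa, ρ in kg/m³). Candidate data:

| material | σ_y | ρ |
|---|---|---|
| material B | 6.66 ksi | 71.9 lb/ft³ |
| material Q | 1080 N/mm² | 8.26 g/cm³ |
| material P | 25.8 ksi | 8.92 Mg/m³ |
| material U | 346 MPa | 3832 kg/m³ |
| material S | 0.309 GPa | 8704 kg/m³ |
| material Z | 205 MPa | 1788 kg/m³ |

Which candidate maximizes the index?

Putting every candidate on a common basis:
  material B: σ_y = 45.92 MPa, ρ = 1152 kg/m³
  material Q: σ_y = 1080 MPa, ρ = 8260 kg/m³
  material P: σ_y = 177.9 MPa, ρ = 8920 kg/m³
  material U: σ_y = 346.0 MPa, ρ = 3832 kg/m³
  material S: σ_y = 309.0 MPa, ρ = 8704 kg/m³
  material Z: σ_y = 205.0 MPa, ρ = 1788 kg/m³
  material Z: M = 19.4×10⁻³
  material U: M = 12.9×10⁻³
  material Q: M = 12.7×10⁻³
  material B: M = 11.1×10⁻³
  material S: M = 5.25×10⁻³
  material P: M = 3.55×10⁻³
Material Z has the largest M.

material Z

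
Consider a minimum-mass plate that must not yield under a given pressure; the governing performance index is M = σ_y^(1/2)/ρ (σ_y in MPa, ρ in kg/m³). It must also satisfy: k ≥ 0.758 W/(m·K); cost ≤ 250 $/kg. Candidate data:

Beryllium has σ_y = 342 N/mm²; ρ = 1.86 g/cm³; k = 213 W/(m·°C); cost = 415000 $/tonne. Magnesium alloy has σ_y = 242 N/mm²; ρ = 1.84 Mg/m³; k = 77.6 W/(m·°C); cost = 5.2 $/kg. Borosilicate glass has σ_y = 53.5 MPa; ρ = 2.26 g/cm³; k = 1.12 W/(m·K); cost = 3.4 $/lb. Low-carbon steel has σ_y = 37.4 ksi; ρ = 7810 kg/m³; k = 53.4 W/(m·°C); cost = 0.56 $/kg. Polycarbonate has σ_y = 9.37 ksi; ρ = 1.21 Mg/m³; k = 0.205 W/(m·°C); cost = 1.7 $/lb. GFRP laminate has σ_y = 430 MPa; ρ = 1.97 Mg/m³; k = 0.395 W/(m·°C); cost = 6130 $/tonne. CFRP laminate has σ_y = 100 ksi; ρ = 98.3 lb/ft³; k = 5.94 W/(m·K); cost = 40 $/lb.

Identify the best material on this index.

Screen on constraints: k ≥ 0.758 W/(m·K); cost ≤ 250 $/kg. Survivors: magnesium alloy, borosilicate glass, low-carbon steel, CFRP laminate.
Normalizing units and computing the index:
  magnesium alloy: σ_y = 242.0 MPa, ρ = 1840 kg/m³
  borosilicate glass: σ_y = 53.50 MPa, ρ = 2260 kg/m³
  low-carbon steel: σ_y = 257.9 MPa, ρ = 7810 kg/m³
  CFRP laminate: σ_y = 689.5 MPa, ρ = 1575 kg/m³
  CFRP laminate: M = 16.7×10⁻³
  magnesium alloy: M = 8.45×10⁻³
  borosilicate glass: M = 3.24×10⁻³
  low-carbon steel: M = 2.06×10⁻³
CFRP laminate ranks first.

CFRP laminate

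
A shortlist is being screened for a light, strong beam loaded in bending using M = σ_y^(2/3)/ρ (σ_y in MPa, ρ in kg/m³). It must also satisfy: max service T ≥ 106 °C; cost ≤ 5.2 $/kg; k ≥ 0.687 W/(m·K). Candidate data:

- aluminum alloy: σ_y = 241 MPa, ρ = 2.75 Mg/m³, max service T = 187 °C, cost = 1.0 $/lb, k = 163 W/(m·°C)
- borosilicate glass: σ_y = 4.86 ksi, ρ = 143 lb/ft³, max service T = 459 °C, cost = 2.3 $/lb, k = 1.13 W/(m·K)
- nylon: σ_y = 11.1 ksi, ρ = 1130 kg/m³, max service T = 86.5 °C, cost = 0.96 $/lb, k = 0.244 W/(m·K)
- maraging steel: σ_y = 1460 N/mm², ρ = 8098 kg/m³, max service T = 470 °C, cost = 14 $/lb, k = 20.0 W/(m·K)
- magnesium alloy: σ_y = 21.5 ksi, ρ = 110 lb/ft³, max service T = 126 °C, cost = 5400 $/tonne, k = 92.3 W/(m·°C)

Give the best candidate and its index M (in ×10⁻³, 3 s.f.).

Screen on constraints: max service T ≥ 106 °C; cost ≤ 5.2 $/kg; k ≥ 0.687 W/(m·K). Survivors: aluminum alloy, borosilicate glass.
In SI units:
  aluminum alloy: σ_y = 241.0 MPa, ρ = 2750 kg/m³
  borosilicate glass: σ_y = 33.51 MPa, ρ = 2291 kg/m³
  aluminum alloy: M = 14.1×10⁻³
  borosilicate glass: M = 4.54×10⁻³
Aluminum alloy ranks first.

aluminum alloy, M = 14.1×10⁻³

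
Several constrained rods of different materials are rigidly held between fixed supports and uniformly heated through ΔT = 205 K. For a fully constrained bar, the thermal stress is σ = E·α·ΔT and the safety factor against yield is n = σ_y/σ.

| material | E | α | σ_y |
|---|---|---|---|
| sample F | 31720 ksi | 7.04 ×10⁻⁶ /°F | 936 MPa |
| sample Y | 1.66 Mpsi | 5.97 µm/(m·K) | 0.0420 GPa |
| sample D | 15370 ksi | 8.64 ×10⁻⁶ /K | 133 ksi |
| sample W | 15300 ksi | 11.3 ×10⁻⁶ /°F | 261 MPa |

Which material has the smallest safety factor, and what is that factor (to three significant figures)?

Converting E to GPa, α to ×10⁻⁶/K, σ_y to MPa, then σ and n for each:
  sample F: E = 218.7, α = 12.7, σ_y = 936.0 → σ = 568 MPa, n = 1.65
  sample Y: E = 11.45, α = 5.97, σ_y = 42.00 → σ = 14.0 MPa, n = 3.00
  sample D: E = 106.0, α = 8.64, σ_y = 917.0 → σ = 188 MPa, n = 4.89
  sample W: E = 105.5, α = 20.3, σ_y = 261.0 → σ = 440 MPa, n = 0.593
The minimum is sample W at n = 0.593.

sample W, n = 0.593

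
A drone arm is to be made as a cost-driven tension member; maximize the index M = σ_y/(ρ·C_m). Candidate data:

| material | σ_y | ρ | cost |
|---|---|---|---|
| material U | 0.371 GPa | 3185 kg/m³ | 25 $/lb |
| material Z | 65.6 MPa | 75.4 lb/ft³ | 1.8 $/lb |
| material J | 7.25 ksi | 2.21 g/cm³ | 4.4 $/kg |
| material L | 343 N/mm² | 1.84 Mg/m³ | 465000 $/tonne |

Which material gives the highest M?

Normalizing units and computing the index:
  material U: σ_y = 371.0 MPa, ρ = 3185 kg/m³, cost = 55.11 $/kg
  material Z: σ_y = 65.60 MPa, ρ = 1208 kg/m³, cost = 3.968 $/kg
  material J: σ_y = 49.99 MPa, ρ = 2210 kg/m³, cost = 4.400 $/kg
  material L: σ_y = 343.0 MPa, ρ = 1840 kg/m³, cost = 465.0 $/kg
  material Z: M = 13.7 kN·m per $
  material J: M = 5.14 kN·m per $
  material U: M = 2.11 kN·m per $
  material L: M = 0.401 kN·m per $
Material Z ranks first.

material Z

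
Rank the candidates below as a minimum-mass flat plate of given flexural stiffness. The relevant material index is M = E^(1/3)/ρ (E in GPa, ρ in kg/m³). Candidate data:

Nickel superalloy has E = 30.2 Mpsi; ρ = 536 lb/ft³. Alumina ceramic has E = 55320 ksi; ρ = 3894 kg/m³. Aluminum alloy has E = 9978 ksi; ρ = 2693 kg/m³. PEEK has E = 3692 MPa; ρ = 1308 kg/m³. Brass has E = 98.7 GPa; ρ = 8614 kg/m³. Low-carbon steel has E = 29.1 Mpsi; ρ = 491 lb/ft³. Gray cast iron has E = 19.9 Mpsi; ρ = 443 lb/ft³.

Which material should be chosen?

alumina ceramic

Convert each candidate to consistent units, then evaluate M:
  nickel superalloy: E = 208.2 GPa, ρ = 8586 kg/m³
  alumina ceramic: E = 381.4 GPa, ρ = 3894 kg/m³
  aluminum alloy: E = 68.80 GPa, ρ = 2693 kg/m³
  PEEK: E = 3.692 GPa, ρ = 1308 kg/m³
  brass: E = 98.70 GPa, ρ = 8614 kg/m³
  low-carbon steel: E = 200.6 GPa, ρ = 7865 kg/m³
  gray cast iron: E = 137.2 GPa, ρ = 7096 kg/m³
  alumina ceramic: M = 1.86×10⁻³
  aluminum alloy: M = 1.52×10⁻³
  PEEK: M = 1.18×10⁻³
  low-carbon steel: M = 0.744×10⁻³
  gray cast iron: M = 0.727×10⁻³
  nickel superalloy: M = 0.690×10⁻³
  brass: M = 0.536×10⁻³
Alumina ceramic ranks first.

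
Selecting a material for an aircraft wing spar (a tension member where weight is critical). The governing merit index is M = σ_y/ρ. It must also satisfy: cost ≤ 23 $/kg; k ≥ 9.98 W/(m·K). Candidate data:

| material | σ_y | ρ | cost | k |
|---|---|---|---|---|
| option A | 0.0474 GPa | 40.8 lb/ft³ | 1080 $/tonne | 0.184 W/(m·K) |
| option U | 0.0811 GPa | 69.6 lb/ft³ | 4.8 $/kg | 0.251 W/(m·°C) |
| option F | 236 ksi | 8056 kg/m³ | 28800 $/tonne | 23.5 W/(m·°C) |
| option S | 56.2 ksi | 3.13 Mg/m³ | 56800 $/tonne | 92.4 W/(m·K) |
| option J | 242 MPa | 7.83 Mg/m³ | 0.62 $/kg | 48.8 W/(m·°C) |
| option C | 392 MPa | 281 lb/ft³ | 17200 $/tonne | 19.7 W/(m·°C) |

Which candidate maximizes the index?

Screen on constraints: cost ≤ 23 $/kg; k ≥ 9.98 W/(m·K). Survivors: option J, option C.
Convert each candidate to consistent units, then evaluate M:
  option J: σ_y = 242.0 MPa, ρ = 7830 kg/m³
  option C: σ_y = 392.0 MPa, ρ = 4501 kg/m³
  option C: M = 87.1 kN·m/kg
  option J: M = 30.9 kN·m/kg
Option C ranks first.

option C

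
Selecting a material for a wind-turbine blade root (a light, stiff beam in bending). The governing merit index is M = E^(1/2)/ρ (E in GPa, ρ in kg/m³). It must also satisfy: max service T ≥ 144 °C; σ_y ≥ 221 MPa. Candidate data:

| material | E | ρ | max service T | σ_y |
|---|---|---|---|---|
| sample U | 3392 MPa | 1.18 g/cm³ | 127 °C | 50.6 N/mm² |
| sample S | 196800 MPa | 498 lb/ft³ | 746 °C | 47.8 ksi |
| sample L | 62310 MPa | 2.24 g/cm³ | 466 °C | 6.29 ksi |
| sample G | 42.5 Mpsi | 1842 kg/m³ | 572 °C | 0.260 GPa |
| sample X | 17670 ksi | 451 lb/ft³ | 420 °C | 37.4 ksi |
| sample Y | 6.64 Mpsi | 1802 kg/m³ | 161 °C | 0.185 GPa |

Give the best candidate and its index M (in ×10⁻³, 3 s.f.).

Screen on constraints: max service T ≥ 144 °C; σ_y ≥ 221 MPa. Survivors: sample S, sample G, sample X.
In SI units:
  sample S: E = 196.8 GPa, ρ = 7977 kg/m³
  sample G: E = 293.0 GPa, ρ = 1842 kg/m³
  sample X: E = 121.8 GPa, ρ = 7224 kg/m³
  sample G: M = 9.29×10⁻³
  sample S: M = 1.76×10⁻³
  sample X: M = 1.53×10⁻³
Sample G ranks first.

sample G, M = 9.29×10⁻³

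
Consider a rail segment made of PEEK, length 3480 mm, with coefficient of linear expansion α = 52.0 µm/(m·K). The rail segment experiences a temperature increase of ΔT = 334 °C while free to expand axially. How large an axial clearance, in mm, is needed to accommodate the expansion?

ΔL = α·L₀·ΔT = 52.0×10⁻⁶ × 3480 mm × 334.0 K = 60.4 mm.

60.4 mm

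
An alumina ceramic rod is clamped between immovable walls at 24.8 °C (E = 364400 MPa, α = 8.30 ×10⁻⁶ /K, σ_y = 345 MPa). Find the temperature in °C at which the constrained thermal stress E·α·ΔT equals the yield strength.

E = 364400 MPa = 364.4 GPa.
E·α·ΔT = 345.0 MPa ⇒ ΔT = 345.0 / (364.4×10³ × 8.30×10⁻⁶) = 114.1 K.
T = 24.8 + 114.1 = 138.9 °C.

139 °C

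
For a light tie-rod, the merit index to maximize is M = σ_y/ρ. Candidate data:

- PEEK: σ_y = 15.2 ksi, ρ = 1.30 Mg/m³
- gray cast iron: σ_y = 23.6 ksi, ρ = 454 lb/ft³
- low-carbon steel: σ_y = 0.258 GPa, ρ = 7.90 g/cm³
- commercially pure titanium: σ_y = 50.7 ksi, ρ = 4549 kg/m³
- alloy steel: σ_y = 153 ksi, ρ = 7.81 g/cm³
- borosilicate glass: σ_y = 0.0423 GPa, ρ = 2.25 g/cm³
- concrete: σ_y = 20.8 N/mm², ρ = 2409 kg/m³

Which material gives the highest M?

alloy steel

Normalizing units and computing the index:
  PEEK: σ_y = 104.8 MPa, ρ = 1300 kg/m³
  gray cast iron: σ_y = 162.7 MPa, ρ = 7272 kg/m³
  low-carbon steel: σ_y = 258.0 MPa, ρ = 7900 kg/m³
  commercially pure titanium: σ_y = 349.6 MPa, ρ = 4549 kg/m³
  alloy steel: σ_y = 1055 MPa, ρ = 7810 kg/m³
  borosilicate glass: σ_y = 42.30 MPa, ρ = 2250 kg/m³
  concrete: σ_y = 20.80 MPa, ρ = 2409 kg/m³
  alloy steel: M = 135 kN·m/kg
  PEEK: M = 80.6 kN·m/kg
  commercially pure titanium: M = 76.8 kN·m/kg
  low-carbon steel: M = 32.7 kN·m/kg
  gray cast iron: M = 22.4 kN·m/kg
  borosilicate glass: M = 18.8 kN·m/kg
  concrete: M = 8.63 kN·m/kg
Alloy steel ranks first.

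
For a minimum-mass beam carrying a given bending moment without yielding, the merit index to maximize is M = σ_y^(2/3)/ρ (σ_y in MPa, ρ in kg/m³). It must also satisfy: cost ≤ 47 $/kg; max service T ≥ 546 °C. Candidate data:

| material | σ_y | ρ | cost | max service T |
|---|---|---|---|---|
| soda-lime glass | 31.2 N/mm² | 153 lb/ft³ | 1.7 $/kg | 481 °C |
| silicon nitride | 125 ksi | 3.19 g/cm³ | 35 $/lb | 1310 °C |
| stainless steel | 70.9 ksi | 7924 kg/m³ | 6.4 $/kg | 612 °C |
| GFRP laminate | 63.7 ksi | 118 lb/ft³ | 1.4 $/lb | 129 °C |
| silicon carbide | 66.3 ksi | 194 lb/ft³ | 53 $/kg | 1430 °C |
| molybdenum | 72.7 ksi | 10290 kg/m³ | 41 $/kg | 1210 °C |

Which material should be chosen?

stainless steel

Screen on constraints: cost ≤ 47 $/kg; max service T ≥ 546 °C. Survivors: stainless steel, molybdenum.
In SI units:
  stainless steel: σ_y = 488.8 MPa, ρ = 7924 kg/m³
  molybdenum: σ_y = 501.2 MPa, ρ = 10290 kg/m³
  stainless steel: M = 7.83×10⁻³
  molybdenum: M = 6.13×10⁻³
Highest index: stainless steel.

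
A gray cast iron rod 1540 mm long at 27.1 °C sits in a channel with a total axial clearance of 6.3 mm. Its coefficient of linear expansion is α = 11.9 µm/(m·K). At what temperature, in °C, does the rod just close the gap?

371 °C

α·L₀·ΔT = 6.3 mm ⇒ ΔT = 6.3 / (11.9×10⁻⁶ × 1540.0) = 343.8 K.
T = 27.1 + 343.8 = 370.9 °C.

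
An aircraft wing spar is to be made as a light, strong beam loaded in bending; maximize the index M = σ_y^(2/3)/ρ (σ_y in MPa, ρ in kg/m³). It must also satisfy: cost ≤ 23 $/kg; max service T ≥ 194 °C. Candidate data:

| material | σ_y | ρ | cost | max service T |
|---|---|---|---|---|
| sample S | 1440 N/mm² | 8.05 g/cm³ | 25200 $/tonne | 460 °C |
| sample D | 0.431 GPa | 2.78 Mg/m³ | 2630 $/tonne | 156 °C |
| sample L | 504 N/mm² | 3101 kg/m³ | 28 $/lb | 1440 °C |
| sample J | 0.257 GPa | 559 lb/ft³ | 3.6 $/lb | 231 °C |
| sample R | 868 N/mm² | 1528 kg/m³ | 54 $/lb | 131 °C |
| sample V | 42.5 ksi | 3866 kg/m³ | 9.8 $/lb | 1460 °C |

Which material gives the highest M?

Screen on constraints: cost ≤ 23 $/kg; max service T ≥ 194 °C. Survivors: sample J, sample V.
Putting every candidate on a common basis:
  sample J: σ_y = 257.0 MPa, ρ = 8954 kg/m³
  sample V: σ_y = 293.0 MPa, ρ = 3866 kg/m³
  sample V: M = 11.4×10⁻³
  sample J: M = 4.51×10⁻³
Highest index: sample V.

sample V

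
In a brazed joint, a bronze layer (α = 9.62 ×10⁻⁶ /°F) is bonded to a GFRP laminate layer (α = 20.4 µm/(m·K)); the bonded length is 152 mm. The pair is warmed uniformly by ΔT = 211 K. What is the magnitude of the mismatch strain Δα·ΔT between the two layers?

6.51×10⁻⁴

bronze: α = 9.62×10⁻⁶/°F × 9/5 = 17.3×10⁻⁶/K.
Δα = |17.3 − 20.4|×10⁻⁶/K = 3.08×10⁻⁶/K.
Mismatch strain = Δα·ΔT = 3.08×10⁻⁶ × 211.0 = 6.51×10⁻⁴.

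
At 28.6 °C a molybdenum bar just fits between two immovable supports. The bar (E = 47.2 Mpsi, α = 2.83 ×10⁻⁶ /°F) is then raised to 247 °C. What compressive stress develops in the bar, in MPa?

E = 47.2 Mpsi = 325.4 GPa.
α = 2.83×10⁻⁶/°F × 9/5 = 5.09×10⁻⁶/K.
ΔT = 218.4 K. Constrained thermal stress σ = E·α·ΔT = 325.4×10³ MPa × 5.09×10⁻⁶ × 218.4 = 362 MPa (compressive).

362 MPa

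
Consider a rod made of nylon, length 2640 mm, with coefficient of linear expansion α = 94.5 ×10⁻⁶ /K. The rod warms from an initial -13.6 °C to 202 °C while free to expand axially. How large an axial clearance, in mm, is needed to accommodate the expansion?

ΔT = 202 − (-13.6) = 215.6 K.
ΔL = α·L₀·ΔT = 94.5×10⁻⁶ × 2640 mm × 215.6 K = 53.8 mm.

53.8 mm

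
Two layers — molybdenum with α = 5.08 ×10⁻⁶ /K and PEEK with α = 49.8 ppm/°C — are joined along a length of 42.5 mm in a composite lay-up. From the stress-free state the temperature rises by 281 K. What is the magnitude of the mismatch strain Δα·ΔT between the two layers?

0.0126

Δα = |5.08 − 49.8|×10⁻⁶/K = 44.7×10⁻⁶/K.
Mismatch strain = Δα·ΔT = 44.7×10⁻⁶ × 281.0 = 0.0126.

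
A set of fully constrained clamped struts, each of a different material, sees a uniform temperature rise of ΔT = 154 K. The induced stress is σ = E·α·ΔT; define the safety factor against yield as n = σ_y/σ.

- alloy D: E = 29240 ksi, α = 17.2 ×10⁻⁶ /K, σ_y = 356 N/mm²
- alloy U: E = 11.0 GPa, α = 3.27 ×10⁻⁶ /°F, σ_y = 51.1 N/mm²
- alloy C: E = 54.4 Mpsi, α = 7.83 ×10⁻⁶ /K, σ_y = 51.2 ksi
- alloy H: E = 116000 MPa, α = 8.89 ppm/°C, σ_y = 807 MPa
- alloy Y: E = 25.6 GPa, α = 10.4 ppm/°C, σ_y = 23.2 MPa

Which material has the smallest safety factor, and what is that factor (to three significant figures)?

With everything in SI (GPa, ×10⁻⁶/K, MPa):
  alloy D: E = 201.6, α = 17.2, σ_y = 356.0 → σ = 534 MPa, n = 0.667
  alloy U: E = 11.00, α = 5.89, σ_y = 51.10 → σ = 9.97 MPa, n = 5.12
  alloy C: E = 375.1, α = 7.83, σ_y = 353.0 → σ = 452 MPa, n = 0.781
  alloy H: E = 116.0, α = 8.89, σ_y = 807.0 → σ = 159 MPa, n = 5.08
  alloy Y: E = 25.60, α = 10.4, σ_y = 23.20 → σ = 41.0 MPa, n = 0.566
Smallest n: alloy Y with n = 0.566.

alloy Y, n = 0.566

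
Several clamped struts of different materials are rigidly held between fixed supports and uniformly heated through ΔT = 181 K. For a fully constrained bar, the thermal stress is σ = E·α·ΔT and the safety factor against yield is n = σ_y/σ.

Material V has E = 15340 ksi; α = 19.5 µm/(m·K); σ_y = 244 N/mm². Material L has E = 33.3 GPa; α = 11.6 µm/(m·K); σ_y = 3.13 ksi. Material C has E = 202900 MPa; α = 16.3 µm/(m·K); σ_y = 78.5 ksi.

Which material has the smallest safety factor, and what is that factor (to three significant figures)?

material L, n = 0.309

In consistent units (E in GPa, α in ×10⁻⁶/K, σ_y in MPa):
  material V: E = 105.8, α = 19.5, σ_y = 244.0 → σ = 373 MPa, n = 0.654
  material L: E = 33.30, α = 11.6, σ_y = 21.58 → σ = 69.9 MPa, n = 0.309
  material C: E = 202.9, α = 16.3, σ_y = 541.2 → σ = 599 MPa, n = 0.904
Material L has the lowest safety factor, n = 0.309.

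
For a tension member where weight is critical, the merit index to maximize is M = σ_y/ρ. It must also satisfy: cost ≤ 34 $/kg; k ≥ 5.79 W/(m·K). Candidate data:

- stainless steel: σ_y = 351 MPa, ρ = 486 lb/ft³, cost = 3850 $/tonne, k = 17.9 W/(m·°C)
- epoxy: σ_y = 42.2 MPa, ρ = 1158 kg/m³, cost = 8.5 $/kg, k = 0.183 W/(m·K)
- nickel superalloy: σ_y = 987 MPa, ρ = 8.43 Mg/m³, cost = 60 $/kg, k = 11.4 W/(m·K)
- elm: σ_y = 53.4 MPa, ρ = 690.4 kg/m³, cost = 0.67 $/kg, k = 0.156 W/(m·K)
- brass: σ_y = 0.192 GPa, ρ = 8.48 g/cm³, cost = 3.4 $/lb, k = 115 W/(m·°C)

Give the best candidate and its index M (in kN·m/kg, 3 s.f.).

stainless steel, M = 45.1 kN·m/kg

Screen on constraints: cost ≤ 34 $/kg; k ≥ 5.79 W/(m·K). Survivors: stainless steel, brass.
In SI units:
  stainless steel: σ_y = 351.0 MPa, ρ = 7785 kg/m³
  brass: σ_y = 192.0 MPa, ρ = 8480 kg/m³
  stainless steel: M = 45.1 kN·m/kg
  brass: M = 22.6 kN·m/kg
The maximum is for stainless steel.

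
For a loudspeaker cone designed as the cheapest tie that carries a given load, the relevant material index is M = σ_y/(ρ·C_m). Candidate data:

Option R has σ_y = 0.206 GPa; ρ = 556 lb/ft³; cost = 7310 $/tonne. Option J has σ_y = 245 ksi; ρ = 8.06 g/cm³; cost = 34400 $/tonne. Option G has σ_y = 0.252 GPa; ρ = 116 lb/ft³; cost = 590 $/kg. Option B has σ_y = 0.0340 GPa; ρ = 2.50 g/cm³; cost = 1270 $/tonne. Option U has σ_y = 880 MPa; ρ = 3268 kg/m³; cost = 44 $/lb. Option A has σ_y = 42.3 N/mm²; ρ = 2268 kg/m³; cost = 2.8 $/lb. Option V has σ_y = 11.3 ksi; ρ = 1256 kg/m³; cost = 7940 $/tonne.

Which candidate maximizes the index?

After converting to SI:
  option R: σ_y = 206.0 MPa, ρ = 8906 kg/m³, cost = 7.310 $/kg
  option J: σ_y = 1689 MPa, ρ = 8060 kg/m³, cost = 34.40 $/kg
  option G: σ_y = 252.0 MPa, ρ = 1858 kg/m³, cost = 590.0 $/kg
  option B: σ_y = 34.00 MPa, ρ = 2500 kg/m³, cost = 1.270 $/kg
  option U: σ_y = 880.0 MPa, ρ = 3268 kg/m³, cost = 97.00 $/kg
  option A: σ_y = 42.30 MPa, ρ = 2268 kg/m³, cost = 6.173 $/kg
  option V: σ_y = 77.91 MPa, ρ = 1256 kg/m³, cost = 7.940 $/kg
  option B: M = 10.7 kN·m per $
  option V: M = 7.81 kN·m per $
  option J: M = 6.09 kN·m per $
  option R: M = 3.16 kN·m per $
  option A: M = 3.02 kN·m per $
  option U: M = 2.78 kN·m per $
  option G: M = 0.230 kN·m per $
Option B has the largest M.

option B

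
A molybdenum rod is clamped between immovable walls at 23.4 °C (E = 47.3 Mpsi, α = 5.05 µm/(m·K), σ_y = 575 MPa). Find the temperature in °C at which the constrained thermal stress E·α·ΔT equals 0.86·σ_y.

E = 47.3 Mpsi = 326.1 GPa.
E·α·ΔT = 494.5 MPa ⇒ ΔT = 494.5 / (326.1×10³ × 5.05×10⁻⁶) = 300.3 K.
T = 23.4 + 300.3 = 323.7 °C.

324 °C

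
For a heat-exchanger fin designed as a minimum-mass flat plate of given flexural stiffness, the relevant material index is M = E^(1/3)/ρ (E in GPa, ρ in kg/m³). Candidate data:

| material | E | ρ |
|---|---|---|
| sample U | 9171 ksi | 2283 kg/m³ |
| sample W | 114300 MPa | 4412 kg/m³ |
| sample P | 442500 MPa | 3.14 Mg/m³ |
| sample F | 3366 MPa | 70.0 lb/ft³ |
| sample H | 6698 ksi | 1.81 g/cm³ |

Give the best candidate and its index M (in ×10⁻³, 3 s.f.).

Convert each candidate to consistent units, then evaluate M:
  sample U: E = 63.23 GPa, ρ = 2283 kg/m³
  sample W: E = 114.3 GPa, ρ = 4412 kg/m³
  sample P: E = 442.5 GPa, ρ = 3140 kg/m³
  sample F: E = 3.366 GPa, ρ = 1121 kg/m³
  sample H: E = 46.18 GPa, ρ = 1810 kg/m³
  sample P: M = 2.43×10⁻³
  sample H: M = 1.98×10⁻³
  sample U: M = 1.75×10⁻³
  sample F: M = 1.34×10⁻³
  sample W: M = 1.10×10⁻³
Sample P has the largest M.

sample P, M = 2.43×10⁻³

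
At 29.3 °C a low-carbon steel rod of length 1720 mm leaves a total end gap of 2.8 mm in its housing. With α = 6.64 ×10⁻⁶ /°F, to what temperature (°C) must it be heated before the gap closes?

166 °C

α = 6.64×10⁻⁶/°F × 9/5 = 12.0×10⁻⁶/K.
α·L₀·ΔT = 2.8 mm ⇒ ΔT = 2.8 / (12.0×10⁻⁶ × 1720.0) = 136.2 K.
T = 29.3 + 136.2 = 165.5 °C.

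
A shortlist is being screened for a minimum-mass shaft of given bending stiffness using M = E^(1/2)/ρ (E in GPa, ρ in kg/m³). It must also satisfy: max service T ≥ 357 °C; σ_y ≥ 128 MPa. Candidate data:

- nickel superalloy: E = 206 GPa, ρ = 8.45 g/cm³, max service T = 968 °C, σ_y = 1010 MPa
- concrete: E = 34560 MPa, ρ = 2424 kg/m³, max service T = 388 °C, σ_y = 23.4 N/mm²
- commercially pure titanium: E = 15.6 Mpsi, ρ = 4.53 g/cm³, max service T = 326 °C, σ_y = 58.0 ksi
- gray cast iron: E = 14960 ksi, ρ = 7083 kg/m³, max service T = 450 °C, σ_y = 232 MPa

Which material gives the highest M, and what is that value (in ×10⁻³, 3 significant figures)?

nickel superalloy, M = 1.70×10⁻³

Screen on constraints: max service T ≥ 357 °C; σ_y ≥ 128 MPa. Survivors: nickel superalloy, gray cast iron.
Convert each candidate to consistent units, then evaluate M:
  nickel superalloy: E = 206.0 GPa, ρ = 8450 kg/m³
  gray cast iron: E = 103.1 GPa, ρ = 7083 kg/m³
  nickel superalloy: M = 1.70×10⁻³
  gray cast iron: M = 1.43×10⁻³
The maximum is for nickel superalloy.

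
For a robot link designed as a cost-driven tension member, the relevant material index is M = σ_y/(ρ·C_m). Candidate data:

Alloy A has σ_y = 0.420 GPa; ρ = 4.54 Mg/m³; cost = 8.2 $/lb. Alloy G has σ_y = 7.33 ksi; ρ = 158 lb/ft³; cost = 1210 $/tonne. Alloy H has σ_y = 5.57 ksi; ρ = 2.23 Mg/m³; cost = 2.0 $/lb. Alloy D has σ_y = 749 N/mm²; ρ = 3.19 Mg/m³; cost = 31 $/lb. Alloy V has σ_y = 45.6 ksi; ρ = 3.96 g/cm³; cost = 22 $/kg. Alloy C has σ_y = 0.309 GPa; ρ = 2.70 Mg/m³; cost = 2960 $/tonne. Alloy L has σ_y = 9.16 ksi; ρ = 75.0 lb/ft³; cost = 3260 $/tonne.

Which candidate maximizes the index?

Putting every candidate on a common basis:
  alloy A: σ_y = 420.0 MPa, ρ = 4540 kg/m³, cost = 18.08 $/kg
  alloy G: σ_y = 50.54 MPa, ρ = 2531 kg/m³, cost = 1.210 $/kg
  alloy H: σ_y = 38.40 MPa, ρ = 2230 kg/m³, cost = 4.409 $/kg
  alloy D: σ_y = 749.0 MPa, ρ = 3190 kg/m³, cost = 68.34 $/kg
  alloy V: σ_y = 314.4 MPa, ρ = 3960 kg/m³, cost = 22.00 $/kg
  alloy C: σ_y = 309.0 MPa, ρ = 2700 kg/m³, cost = 2.960 $/kg
  alloy L: σ_y = 63.16 MPa, ρ = 1201 kg/m³, cost = 3.260 $/kg
  alloy C: M = 38.7 kN·m per $
  alloy G: M = 16.5 kN·m per $
  alloy L: M = 16.1 kN·m per $
  alloy A: M = 5.12 kN·m per $
  alloy H: M = 3.91 kN·m per $
  alloy V: M = 3.61 kN·m per $
  alloy D: M = 3.44 kN·m per $
Alloy C has the largest M.

alloy C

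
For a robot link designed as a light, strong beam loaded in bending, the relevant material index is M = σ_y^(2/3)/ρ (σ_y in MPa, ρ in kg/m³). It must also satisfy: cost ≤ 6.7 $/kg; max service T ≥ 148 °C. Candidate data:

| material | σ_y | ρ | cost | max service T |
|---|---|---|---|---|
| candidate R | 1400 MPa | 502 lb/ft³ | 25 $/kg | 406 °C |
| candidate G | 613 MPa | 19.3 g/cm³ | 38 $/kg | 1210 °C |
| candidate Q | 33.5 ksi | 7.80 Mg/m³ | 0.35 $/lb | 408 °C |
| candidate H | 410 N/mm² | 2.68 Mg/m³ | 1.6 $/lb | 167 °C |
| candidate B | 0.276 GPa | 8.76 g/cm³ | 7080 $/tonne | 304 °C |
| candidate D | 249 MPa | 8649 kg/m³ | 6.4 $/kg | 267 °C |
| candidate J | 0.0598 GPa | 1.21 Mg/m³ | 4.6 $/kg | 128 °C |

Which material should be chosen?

candidate H

Screen on constraints: cost ≤ 6.7 $/kg; max service T ≥ 148 °C. Survivors: candidate Q, candidate H, candidate D.
After converting to SI:
  candidate Q: σ_y = 231.0 MPa, ρ = 7800 kg/m³
  candidate H: σ_y = 410.0 MPa, ρ = 2680 kg/m³
  candidate D: σ_y = 249.0 MPa, ρ = 8649 kg/m³
  candidate H: M = 20.6×10⁻³
  candidate Q: M = 4.83×10⁻³
  candidate D: M = 4.58×10⁻³
Candidate H has the largest M.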